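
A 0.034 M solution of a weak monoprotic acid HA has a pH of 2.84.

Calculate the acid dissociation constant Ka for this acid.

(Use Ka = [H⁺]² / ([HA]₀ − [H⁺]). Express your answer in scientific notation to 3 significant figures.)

[H⁺] = 10^(−pH) = 10^(−2.84) = 1.445e-03 M. For HA ⇌ H⁺ + A⁻, Ka = [H⁺][A⁻]/[HA] = [H⁺]² / ([HA]₀ − [H⁺]) = (1.445e-03)² / (0.034 − 1.445e-03) = 6.42e-05.

K_a = 6.42e-05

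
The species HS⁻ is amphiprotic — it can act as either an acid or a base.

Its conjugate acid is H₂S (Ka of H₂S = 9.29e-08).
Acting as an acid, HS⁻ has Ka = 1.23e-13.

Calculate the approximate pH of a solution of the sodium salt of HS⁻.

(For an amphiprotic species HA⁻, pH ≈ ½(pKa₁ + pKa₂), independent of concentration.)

pKa₁ = -log(9.29e-08) = 7.03; pKa₂ = -log(1.23e-13) = 12.91. For an amphiprotic species, pH ≈ ½(pKa₁ + pKa₂) = ½(7.03 + 12.91) = 9.97.

pH = 9.97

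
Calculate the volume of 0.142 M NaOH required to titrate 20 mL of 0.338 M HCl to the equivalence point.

At equivalence: moles acid = moles base. moles HCl = 0.338 × 20/1000 = 0.00676 mol. V_base = moles / 0.142 × 1000 = 47.6 mL.

V_{base} = 47.6 mL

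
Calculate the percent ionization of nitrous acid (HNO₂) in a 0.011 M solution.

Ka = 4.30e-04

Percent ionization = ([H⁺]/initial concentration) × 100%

Using Ka equilibrium: x² + Ka×x - Ka×C = 0. Solving: [H⁺] = 1.9705e-03. Percent = (1.9705e-03/0.011) × 100

Percent ionization = 17.9%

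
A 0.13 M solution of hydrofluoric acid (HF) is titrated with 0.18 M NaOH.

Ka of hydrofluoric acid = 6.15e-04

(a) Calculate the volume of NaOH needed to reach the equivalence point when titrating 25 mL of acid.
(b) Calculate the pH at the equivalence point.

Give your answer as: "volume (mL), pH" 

moles acid = 0.13 × 25/1000 = 0.00325 mol; V_base = moles/0.18 × 1000 = 18.1 mL. At equivalence only the conjugate base is present: [A⁻] = 0.00325/0.043 = 7.5484e-02 M. Kb = Kw/Ka = 1.63e-11; [OH⁻] = √(Kb × [A⁻]) = 1.1079e-06; pOH = 5.96; pH = 14 - pOH = 8.04.

V = 18.1 mL, pH = 8.04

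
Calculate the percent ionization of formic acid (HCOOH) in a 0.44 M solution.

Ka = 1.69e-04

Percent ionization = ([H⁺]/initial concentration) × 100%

Using Ka equilibrium: x² + Ka×x - Ka×C = 0. Solving: [H⁺] = 8.5391e-03. Percent = (8.5391e-03/0.44) × 100

Percent ionization = 1.94%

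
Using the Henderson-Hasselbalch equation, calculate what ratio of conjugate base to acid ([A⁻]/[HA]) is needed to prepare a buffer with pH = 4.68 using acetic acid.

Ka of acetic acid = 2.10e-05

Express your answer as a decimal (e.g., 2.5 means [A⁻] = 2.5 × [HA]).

pKa = -log(2.10e-05) = 4.6778. pH = pKa + log([A⁻]/[HA]), so log([A⁻]/[HA]) = pH − pKa = 4.68 − 4.6778 = 0.0022. [A⁻]/[HA] = 10^(0.0022) = 1.01

[A⁻]/[HA] = 1.01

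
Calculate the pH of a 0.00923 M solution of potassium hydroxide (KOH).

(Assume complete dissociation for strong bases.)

[OH⁻] = 0.00923 M for strong base. pOH = -log[OH⁻] = 2.03, pH = 14 - pOH

pH = 11.97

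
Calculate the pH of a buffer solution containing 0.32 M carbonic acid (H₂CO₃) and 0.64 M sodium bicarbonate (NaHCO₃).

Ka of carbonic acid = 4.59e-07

pKa = -log(4.59e-07) = 6.34. pH = pKa + log([A⁻]/[HA]) = 6.34 + log(0.64/0.32)

pH = 6.64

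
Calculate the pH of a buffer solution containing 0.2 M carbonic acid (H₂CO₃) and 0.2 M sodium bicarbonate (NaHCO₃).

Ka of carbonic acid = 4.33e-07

pKa = -log(4.33e-07) = 6.36. pH = pKa + log([A⁻]/[HA]) = 6.36 + log(0.2/0.2)

pH = 6.36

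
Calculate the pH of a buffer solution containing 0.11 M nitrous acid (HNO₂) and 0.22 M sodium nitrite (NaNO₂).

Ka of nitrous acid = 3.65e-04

pKa = -log(3.65e-04) = 3.44. pH = pKa + log([A⁻]/[HA]) = 3.44 + log(0.22/0.11)

pH = 3.74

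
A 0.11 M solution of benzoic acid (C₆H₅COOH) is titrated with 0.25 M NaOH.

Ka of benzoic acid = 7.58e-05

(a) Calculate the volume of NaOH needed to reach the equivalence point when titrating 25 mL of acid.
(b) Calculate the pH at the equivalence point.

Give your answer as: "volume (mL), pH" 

moles acid = 0.11 × 25/1000 = 0.00275 mol; V_base = moles/0.25 × 1000 = 11.0 mL. At equivalence only the conjugate base is present: [A⁻] = 0.00275/0.036 = 7.6389e-02 M. Kb = Kw/Ka = 1.32e-10; [OH⁻] = √(Kb × [A⁻]) = 3.1745e-06; pOH = 5.50; pH = 14 - pOH = 8.50.

V = 11.0 mL, pH = 8.50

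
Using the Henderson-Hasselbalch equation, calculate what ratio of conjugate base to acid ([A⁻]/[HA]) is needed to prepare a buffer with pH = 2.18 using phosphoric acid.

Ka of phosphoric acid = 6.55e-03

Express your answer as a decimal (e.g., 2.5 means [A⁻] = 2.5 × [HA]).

pKa = -log(6.55e-03) = 2.1838. pH = pKa + log([A⁻]/[HA]), so log([A⁻]/[HA]) = pH − pKa = 2.18 − 2.1838 = -0.0038. [A⁻]/[HA] = 10^(-0.0038) = 0.991

[A⁻]/[HA] = 0.991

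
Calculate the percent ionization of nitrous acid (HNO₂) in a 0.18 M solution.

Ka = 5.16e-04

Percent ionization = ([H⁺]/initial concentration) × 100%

Using Ka equilibrium: x² + Ka×x - Ka×C = 0. Solving: [H⁺] = 9.3829e-03. Percent = (9.3829e-03/0.18) × 100

Percent ionization = 5.21%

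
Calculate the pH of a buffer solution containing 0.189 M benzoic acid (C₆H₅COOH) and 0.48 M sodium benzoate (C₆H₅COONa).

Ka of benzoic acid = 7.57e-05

pKa = -log(7.57e-05) = 4.12. pH = pKa + log([A⁻]/[HA]) = 4.12 + log(0.48/0.189)

pH = 4.53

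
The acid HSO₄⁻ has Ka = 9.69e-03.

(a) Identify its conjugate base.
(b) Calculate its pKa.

(a) The conjugate base is formed by removing one H⁺ from HSO₄⁻, giving SO₄²⁻. (b) pKa = -log(Ka) = -log(9.69e-03) = 2.01.

Conjugate base: SO₄²⁻; pK_a = 2.01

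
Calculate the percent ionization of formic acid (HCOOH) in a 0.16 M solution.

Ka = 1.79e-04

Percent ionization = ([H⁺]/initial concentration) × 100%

Using Ka equilibrium: x² + Ka×x - Ka×C = 0. Solving: [H⁺] = 5.2629e-03. Percent = (5.2629e-03/0.16) × 100

Percent ionization = 3.29%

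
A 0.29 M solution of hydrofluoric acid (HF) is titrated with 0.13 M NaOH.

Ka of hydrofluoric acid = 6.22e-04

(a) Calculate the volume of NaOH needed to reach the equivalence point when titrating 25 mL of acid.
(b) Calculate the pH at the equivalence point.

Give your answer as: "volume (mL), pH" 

moles acid = 0.29 × 25/1000 = 0.00725 mol; V_base = moles/0.13 × 1000 = 55.8 mL. At equivalence only the conjugate base is present: [A⁻] = 0.00725/0.081 = 8.9762e-02 M. Kb = Kw/Ka = 1.61e-11; [OH⁻] = √(Kb × [A⁻]) = 1.2013e-06; pOH = 5.92; pH = 14 - pOH = 8.08.

V = 55.8 mL, pH = 8.08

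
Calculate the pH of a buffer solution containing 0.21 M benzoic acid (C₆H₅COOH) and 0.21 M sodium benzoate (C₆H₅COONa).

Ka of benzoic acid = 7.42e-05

pKa = -log(7.42e-05) = 4.13. pH = pKa + log([A⁻]/[HA]) = 4.13 + log(0.21/0.21)

pH = 4.13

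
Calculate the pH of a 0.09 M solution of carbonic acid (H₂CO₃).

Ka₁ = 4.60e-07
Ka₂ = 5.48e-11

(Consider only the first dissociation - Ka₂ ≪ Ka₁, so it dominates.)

First dissociation dominates. From Ka₁ = [H⁺][HA⁻]/[H₂A], x² + Ka₁·x − Ka₁·C = 0 with C = 0.09 M and Ka₁ = 4.60e-07. Solving: [H⁺] = (−Ka₁ + √(Ka₁² + 4·Ka₁·C)) / 2 = 2.0324e-04 M. pH = -log(2.0324e-04) = 3.69.

pH = 3.69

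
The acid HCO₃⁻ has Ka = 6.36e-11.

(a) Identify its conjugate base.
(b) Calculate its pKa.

(a) The conjugate base is formed by removing one H⁺ from HCO₃⁻, giving CO₃²⁻. (b) pKa = -log(Ka) = -log(6.36e-11) = 10.20.

Conjugate base: CO₃²⁻; pK_a = 10.20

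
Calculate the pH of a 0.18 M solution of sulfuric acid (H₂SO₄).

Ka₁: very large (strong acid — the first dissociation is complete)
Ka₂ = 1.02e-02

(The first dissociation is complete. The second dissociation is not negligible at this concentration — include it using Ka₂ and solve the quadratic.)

First dissociation is complete: [H⁺]₀ = [HSO₄⁻]₀ = C = 0.18 M. Second dissociation HSO₄⁻ ⇌ H⁺ + SO₄²⁻: let x = [SO₄²⁻]. Ka₂ = (C + x)·x / (C − x) = 1.02e-02 → x² + (C + Ka₂)·x − Ka₂·C = 0 → x² + 0.19020·x − 1.836e-03 = 0. x = (−0.19020 + √(0.19020² + 4 × 1.836e-03)) / 2 = 9.2073e-03 M. [H⁺] = C + x = 0.18 + 9.2073e-03 = 1.8921e-01 M. pH = -log(1.8921e-01) = 0.72.

pH = 0.72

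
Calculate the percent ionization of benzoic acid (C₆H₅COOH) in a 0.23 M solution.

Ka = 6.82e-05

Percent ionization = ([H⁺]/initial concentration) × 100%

Using Ka equilibrium: x² + Ka×x - Ka×C = 0. Solving: [H⁺] = 3.9266e-03. Percent = (3.9266e-03/0.23) × 100

Percent ionization = 1.71%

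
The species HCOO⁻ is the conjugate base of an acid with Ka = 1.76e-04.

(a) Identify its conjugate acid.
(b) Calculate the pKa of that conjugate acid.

(a) The conjugate acid is formed by adding one H⁺ to HCOO⁻, giving HCOOH. (b) pKa = -log(Ka) = -log(1.76e-04) = 3.75.

Conjugate acid: HCOOH; pK_a = 3.75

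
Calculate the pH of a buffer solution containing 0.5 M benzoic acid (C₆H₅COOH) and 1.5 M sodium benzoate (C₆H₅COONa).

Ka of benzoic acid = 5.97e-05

pKa = -log(5.97e-05) = 4.22. pH = pKa + log([A⁻]/[HA]) = 4.22 + log(1.5/0.5)

pH = 4.70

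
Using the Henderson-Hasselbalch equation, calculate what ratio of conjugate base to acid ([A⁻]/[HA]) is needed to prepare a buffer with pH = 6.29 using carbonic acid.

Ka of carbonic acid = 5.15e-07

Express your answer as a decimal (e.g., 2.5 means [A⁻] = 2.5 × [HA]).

pKa = -log(5.15e-07) = 6.2882. pH = pKa + log([A⁻]/[HA]), so log([A⁻]/[HA]) = pH − pKa = 6.29 − 6.2882 = 0.0018. [A⁻]/[HA] = 10^(0.0018) = 1.00

[A⁻]/[HA] = 1.00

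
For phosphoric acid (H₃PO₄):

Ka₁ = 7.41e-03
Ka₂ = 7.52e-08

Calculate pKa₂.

pKa₂ = -log(Ka₂) = -log(7.52e-08) = 7.12.

pK_{a2} = 7.12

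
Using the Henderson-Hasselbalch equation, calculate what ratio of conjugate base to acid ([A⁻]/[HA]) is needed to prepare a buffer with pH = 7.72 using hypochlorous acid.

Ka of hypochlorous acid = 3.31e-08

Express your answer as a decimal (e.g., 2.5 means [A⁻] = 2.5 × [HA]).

pKa = -log(3.31e-08) = 7.4802. pH = pKa + log([A⁻]/[HA]), so log([A⁻]/[HA]) = pH − pKa = 7.72 − 7.4802 = 0.2398. [A⁻]/[HA] = 10^(0.2398) = 1.74

[A⁻]/[HA] = 1.74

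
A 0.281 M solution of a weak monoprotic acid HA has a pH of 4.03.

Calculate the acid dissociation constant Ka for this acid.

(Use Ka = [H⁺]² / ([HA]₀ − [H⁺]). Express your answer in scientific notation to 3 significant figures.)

[H⁺] = 10^(−pH) = 10^(−4.03) = 9.333e-05 M. For HA ⇌ H⁺ + A⁻, Ka = [H⁺][A⁻]/[HA] = [H⁺]² / ([HA]₀ − [H⁺]) = (9.333e-05)² / (0.281 − 9.333e-05) = 3.10e-08.

K_a = 3.10e-08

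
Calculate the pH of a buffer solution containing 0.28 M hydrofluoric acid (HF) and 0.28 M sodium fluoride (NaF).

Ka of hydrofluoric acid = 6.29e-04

pKa = -log(6.29e-04) = 3.20. pH = pKa + log([A⁻]/[HA]) = 3.20 + log(0.28/0.28)

pH = 3.20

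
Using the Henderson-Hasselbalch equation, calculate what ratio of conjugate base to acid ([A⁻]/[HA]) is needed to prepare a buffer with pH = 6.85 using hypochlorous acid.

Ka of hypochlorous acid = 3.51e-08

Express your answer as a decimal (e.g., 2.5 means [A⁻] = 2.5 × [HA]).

pKa = -log(3.51e-08) = 7.4547. pH = pKa + log([A⁻]/[HA]), so log([A⁻]/[HA]) = pH − pKa = 6.85 − 7.4547 = -0.6047. [A⁻]/[HA] = 10^(-0.6047) = 0.248

[A⁻]/[HA] = 0.248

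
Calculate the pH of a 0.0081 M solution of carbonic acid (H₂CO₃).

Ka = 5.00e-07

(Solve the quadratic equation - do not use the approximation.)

x² + Ka×x - Ka×C = 0. Using quadratic formula: [H⁺] = 6.3390e-05

pH = 4.20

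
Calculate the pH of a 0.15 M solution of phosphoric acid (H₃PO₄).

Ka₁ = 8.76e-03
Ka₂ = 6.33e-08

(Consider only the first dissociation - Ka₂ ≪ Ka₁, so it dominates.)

First dissociation dominates. From Ka₁ = [H⁺][HA⁻]/[H₂A], x² + Ka₁·x − Ka₁·C = 0 with C = 0.15 M and Ka₁ = 8.76e-03. Solving: [H⁺] = (−Ka₁ + √(Ka₁² + 4·Ka₁·C)) / 2 = 3.2133e-02 M. pH = -log(3.2133e-02) = 1.49.

pH = 1.49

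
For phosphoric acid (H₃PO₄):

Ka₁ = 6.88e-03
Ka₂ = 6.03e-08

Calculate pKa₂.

pKa₂ = -log(Ka₂) = -log(6.03e-08) = 7.22.

pK_{a2} = 7.22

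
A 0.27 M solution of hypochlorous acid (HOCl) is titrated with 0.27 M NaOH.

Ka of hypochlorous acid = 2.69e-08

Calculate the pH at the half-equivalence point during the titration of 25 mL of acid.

At half-equivalence [HA] = [A⁻], so Henderson-Hasselbalch gives pH = pKa = -log(2.69e-08) = 7.57.

pH = pKa = 7.57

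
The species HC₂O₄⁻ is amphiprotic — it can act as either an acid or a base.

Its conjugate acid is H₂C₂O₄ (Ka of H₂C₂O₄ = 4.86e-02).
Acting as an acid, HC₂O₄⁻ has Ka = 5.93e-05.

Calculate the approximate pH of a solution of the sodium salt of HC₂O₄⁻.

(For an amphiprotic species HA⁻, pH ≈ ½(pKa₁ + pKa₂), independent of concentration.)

pKa₁ = -log(4.86e-02) = 1.31; pKa₂ = -log(5.93e-05) = 4.23. For an amphiprotic species, pH ≈ ½(pKa₁ + pKa₂) = ½(1.31 + 4.23) = 2.77.

pH = 2.77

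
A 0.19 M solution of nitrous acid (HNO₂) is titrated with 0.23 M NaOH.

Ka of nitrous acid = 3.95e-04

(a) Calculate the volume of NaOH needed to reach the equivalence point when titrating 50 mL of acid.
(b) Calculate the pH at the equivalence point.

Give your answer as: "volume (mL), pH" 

moles acid = 0.19 × 50/1000 = 0.0095 mol; V_base = moles/0.23 × 1000 = 41.3 mL. At equivalence only the conjugate base is present: [A⁻] = 0.0095/0.091 = 1.0405e-01 M. Kb = Kw/Ka = 2.53e-11; [OH⁻] = √(Kb × [A⁻]) = 1.6230e-06; pOH = 5.79; pH = 14 - pOH = 8.21.

V = 41.3 mL, pH = 8.21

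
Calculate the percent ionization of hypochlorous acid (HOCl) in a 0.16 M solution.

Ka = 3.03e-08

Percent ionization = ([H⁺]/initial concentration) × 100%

Using Ka equilibrium: x² + Ka×x - Ka×C = 0. Solving: [H⁺] = 6.9612e-05. Percent = (6.9612e-05/0.16) × 100

Percent ionization = 0.0435%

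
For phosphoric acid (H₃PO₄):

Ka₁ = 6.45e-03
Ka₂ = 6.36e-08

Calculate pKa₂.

pKa₂ = -log(Ka₂) = -log(6.36e-08) = 7.20.

pK_{a2} = 7.20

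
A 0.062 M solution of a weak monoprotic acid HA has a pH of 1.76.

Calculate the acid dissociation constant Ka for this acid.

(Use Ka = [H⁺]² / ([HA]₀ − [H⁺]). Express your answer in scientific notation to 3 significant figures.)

[H⁺] = 10^(−pH) = 10^(−1.76) = 1.738e-02 M. For HA ⇌ H⁺ + A⁻, Ka = [H⁺][A⁻]/[HA] = [H⁺]² / ([HA]₀ − [H⁺]) = (1.738e-02)² / (0.062 − 1.738e-02) = 6.77e-03.

K_a = 6.77e-03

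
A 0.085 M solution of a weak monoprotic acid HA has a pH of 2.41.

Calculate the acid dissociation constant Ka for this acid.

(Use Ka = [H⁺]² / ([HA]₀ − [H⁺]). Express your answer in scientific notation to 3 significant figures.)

[H⁺] = 10^(−pH) = 10^(−2.41) = 3.890e-03 M. For HA ⇌ H⁺ + A⁻, Ka = [H⁺][A⁻]/[HA] = [H⁺]² / ([HA]₀ − [H⁺]) = (3.890e-03)² / (0.085 − 3.890e-03) = 1.87e-04.

K_a = 1.87e-04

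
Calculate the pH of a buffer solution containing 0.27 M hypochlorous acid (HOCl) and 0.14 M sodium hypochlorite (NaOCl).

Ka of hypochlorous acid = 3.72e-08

pKa = -log(3.72e-08) = 7.43. pH = pKa + log([A⁻]/[HA]) = 7.43 + log(0.14/0.27)

pH = 7.14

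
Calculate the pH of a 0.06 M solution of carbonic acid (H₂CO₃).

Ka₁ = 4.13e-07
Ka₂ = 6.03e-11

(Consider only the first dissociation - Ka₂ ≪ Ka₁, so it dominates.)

First dissociation dominates. From Ka₁ = [H⁺][HA⁻]/[H₂A], x² + Ka₁·x − Ka₁·C = 0 with C = 0.06 M and Ka₁ = 4.13e-07. Solving: [H⁺] = (−Ka₁ + √(Ka₁² + 4·Ka₁·C)) / 2 = 1.5721e-04 M. pH = -log(1.5721e-04) = 3.80.

pH = 3.80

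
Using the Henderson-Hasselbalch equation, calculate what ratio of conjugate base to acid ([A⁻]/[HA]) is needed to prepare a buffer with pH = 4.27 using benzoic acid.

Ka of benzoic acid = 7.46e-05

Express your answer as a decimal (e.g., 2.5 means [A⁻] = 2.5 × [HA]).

pKa = -log(7.46e-05) = 4.1273. pH = pKa + log([A⁻]/[HA]), so log([A⁻]/[HA]) = pH − pKa = 4.27 − 4.1273 = 0.1427. [A⁻]/[HA] = 10^(0.1427) = 1.39

[A⁻]/[HA] = 1.39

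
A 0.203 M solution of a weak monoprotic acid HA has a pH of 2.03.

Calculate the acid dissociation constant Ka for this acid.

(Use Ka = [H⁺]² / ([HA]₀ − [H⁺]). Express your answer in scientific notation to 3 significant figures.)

[H⁺] = 10^(−pH) = 10^(−2.03) = 9.333e-03 M. For HA ⇌ H⁺ + A⁻, Ka = [H⁺][A⁻]/[HA] = [H⁺]² / ([HA]₀ − [H⁺]) = (9.333e-03)² / (0.203 − 9.333e-03) = 4.50e-04.

K_a = 4.50e-04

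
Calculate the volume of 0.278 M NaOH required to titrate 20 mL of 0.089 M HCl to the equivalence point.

At equivalence: moles acid = moles base. moles HCl = 0.089 × 20/1000 = 0.00178 mol. V_base = moles / 0.278 × 1000 = 6.4 mL.

V_{base} = 6.4 mL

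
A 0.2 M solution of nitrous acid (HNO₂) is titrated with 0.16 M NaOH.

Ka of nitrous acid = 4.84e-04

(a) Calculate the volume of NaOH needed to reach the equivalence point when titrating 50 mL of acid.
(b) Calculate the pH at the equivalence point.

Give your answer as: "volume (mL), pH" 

moles acid = 0.2 × 50/1000 = 0.01 mol; V_base = moles/0.16 × 1000 = 62.5 mL. At equivalence only the conjugate base is present: [A⁻] = 0.01/0.113 = 8.8889e-02 M. Kb = Kw/Ka = 2.07e-11; [OH⁻] = √(Kb × [A⁻]) = 1.3552e-06; pOH = 5.87; pH = 14 - pOH = 8.13.

V = 62.5 mL, pH = 8.13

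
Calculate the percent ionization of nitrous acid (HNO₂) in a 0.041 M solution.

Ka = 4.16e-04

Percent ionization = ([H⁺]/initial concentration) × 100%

Using Ka equilibrium: x² + Ka×x - Ka×C = 0. Solving: [H⁺] = 3.9271e-03. Percent = (3.9271e-03/0.041) × 100

Percent ionization = 9.58%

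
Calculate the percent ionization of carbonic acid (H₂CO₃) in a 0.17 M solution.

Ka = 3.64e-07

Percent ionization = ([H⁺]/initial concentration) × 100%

Using Ka equilibrium: x² + Ka×x - Ka×C = 0. Solving: [H⁺] = 2.4857e-04. Percent = (2.4857e-04/0.17) × 100

Percent ionization = 0.146%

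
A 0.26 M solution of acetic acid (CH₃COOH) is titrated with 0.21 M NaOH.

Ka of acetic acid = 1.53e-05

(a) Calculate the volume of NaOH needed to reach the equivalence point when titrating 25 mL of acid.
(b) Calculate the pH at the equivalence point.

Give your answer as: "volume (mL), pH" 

moles acid = 0.26 × 25/1000 = 0.0065 mol; V_base = moles/0.21 × 1000 = 31.0 mL. At equivalence only the conjugate base is present: [A⁻] = 0.0065/0.056 = 1.1617e-01 M. Kb = Kw/Ka = 6.54e-10; [OH⁻] = √(Kb × [A⁻]) = 8.7137e-06; pOH = 5.06; pH = 14 - pOH = 8.94.

V = 31.0 mL, pH = 8.94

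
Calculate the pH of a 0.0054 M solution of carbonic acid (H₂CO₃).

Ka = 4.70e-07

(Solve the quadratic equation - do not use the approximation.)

x² + Ka×x - Ka×C = 0. Using quadratic formula: [H⁺] = 5.0144e-05

pH = 4.30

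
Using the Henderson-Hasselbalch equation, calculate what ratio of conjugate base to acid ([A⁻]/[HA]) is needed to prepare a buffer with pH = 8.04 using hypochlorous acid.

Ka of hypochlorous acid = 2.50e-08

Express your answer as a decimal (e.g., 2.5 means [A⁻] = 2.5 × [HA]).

pKa = -log(2.50e-08) = 7.6021. pH = pKa + log([A⁻]/[HA]), so log([A⁻]/[HA]) = pH − pKa = 8.04 − 7.6021 = 0.4379. [A⁻]/[HA] = 10^(0.4379) = 2.74

[A⁻]/[HA] = 2.74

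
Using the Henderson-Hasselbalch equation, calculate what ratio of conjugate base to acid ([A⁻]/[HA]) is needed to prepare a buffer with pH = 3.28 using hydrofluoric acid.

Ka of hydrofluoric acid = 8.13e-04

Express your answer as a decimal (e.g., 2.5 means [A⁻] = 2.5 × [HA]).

pKa = -log(8.13e-04) = 3.0899. pH = pKa + log([A⁻]/[HA]), so log([A⁻]/[HA]) = pH − pKa = 3.28 − 3.0899 = 0.1901. [A⁻]/[HA] = 10^(0.1901) = 1.55

[A⁻]/[HA] = 1.55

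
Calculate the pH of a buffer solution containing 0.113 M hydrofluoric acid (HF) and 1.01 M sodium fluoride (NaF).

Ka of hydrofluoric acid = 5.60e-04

pKa = -log(5.60e-04) = 3.25. pH = pKa + log([A⁻]/[HA]) = 3.25 + log(1.01/0.113)

pH = 4.20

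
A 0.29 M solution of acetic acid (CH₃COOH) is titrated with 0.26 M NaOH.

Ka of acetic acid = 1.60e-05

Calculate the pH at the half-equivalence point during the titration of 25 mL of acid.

At half-equivalence [HA] = [A⁻], so Henderson-Hasselbalch gives pH = pKa = -log(1.60e-05) = 4.80.

pH = pKa = 4.80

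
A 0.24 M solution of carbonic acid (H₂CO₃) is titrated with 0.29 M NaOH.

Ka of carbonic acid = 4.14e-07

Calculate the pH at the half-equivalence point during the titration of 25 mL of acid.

At half-equivalence [HA] = [A⁻], so Henderson-Hasselbalch gives pH = pKa = -log(4.14e-07) = 6.38.

pH = pKa = 6.38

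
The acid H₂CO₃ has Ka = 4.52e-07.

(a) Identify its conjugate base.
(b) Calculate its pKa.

(a) The conjugate base is formed by removing one H⁺ from H₂CO₃, giving HCO₃⁻. (b) pKa = -log(Ka) = -log(4.52e-07) = 6.34.

Conjugate base: HCO₃⁻; pK_a = 6.34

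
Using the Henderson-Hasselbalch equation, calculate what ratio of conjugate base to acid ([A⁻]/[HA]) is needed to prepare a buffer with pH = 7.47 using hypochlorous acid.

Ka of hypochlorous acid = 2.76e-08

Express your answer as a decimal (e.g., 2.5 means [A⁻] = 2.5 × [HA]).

pKa = -log(2.76e-08) = 7.5591. pH = pKa + log([A⁻]/[HA]), so log([A⁻]/[HA]) = pH − pKa = 7.47 − 7.5591 = -0.0891. [A⁻]/[HA] = 10^(-0.0891) = 0.815

[A⁻]/[HA] = 0.815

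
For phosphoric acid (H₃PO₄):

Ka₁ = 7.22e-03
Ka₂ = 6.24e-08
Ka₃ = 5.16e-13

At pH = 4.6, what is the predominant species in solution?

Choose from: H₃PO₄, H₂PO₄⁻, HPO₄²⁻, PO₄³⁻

pKa₁ = 2.14, pKa₂ = 7.20, pKa₃ = 12.29. For a polyprotic acid the predominant species crosses at each pKa: below pKa_n the protonated form dominates, above it the deprotonated form does. At pH = 4.6, the predominant species is H₂PO₄⁻.

H₂PO₄⁻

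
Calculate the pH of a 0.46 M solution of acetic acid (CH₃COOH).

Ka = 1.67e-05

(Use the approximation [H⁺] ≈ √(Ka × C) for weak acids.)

[H⁺] = √(Ka × C) = √(1.67e-05 × 0.46) = 2.7716e-03. pH = -log(2.7716e-03)

pH = 2.56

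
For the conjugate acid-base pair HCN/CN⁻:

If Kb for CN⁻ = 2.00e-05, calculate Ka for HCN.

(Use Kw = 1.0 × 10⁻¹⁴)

For a conjugate pair Ka × Kb = Kw, so Ka = Kw/Kb = 1.0 × 10⁻¹⁴ / 2.00e-05 = 5.00e-10.

K_a = 5.00e-10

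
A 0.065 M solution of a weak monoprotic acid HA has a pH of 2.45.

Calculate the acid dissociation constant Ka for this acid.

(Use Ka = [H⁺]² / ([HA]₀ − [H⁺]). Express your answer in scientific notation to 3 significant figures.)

[H⁺] = 10^(−pH) = 10^(−2.45) = 3.548e-03 M. For HA ⇌ H⁺ + A⁻, Ka = [H⁺][A⁻]/[HA] = [H⁺]² / ([HA]₀ − [H⁺]) = (3.548e-03)² / (0.065 − 3.548e-03) = 2.05e-04.

K_a = 2.05e-04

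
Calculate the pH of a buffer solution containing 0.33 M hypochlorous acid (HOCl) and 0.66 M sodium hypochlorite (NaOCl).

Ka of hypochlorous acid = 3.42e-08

pKa = -log(3.42e-08) = 7.47. pH = pKa + log([A⁻]/[HA]) = 7.47 + log(0.66/0.33)

pH = 7.77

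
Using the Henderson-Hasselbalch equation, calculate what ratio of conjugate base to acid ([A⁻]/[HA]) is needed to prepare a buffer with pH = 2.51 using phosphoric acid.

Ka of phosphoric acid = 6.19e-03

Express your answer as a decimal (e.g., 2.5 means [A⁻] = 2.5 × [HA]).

pKa = -log(6.19e-03) = 2.2083. pH = pKa + log([A⁻]/[HA]), so log([A⁻]/[HA]) = pH − pKa = 2.51 − 2.2083 = 0.3017. [A⁻]/[HA] = 10^(0.3017) = 2.00

[A⁻]/[HA] = 2.00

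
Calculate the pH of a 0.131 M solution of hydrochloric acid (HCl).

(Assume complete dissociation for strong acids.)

[H⁺] = 0.131 M for strong acid. pH = -log[H⁺] = -log(0.131)

pH = 0.88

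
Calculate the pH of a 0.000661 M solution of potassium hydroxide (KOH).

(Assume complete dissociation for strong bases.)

[OH⁻] = 0.000661 M for strong base. pOH = -log[OH⁻] = 3.18, pH = 14 - pOH

pH = 10.82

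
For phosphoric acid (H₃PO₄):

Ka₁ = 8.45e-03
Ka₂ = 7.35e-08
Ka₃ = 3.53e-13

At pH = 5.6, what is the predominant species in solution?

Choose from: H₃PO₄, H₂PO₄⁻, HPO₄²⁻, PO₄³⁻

pKa₁ = 2.07, pKa₂ = 7.13, pKa₃ = 12.45. For a polyprotic acid the predominant species crosses at each pKa: below pKa_n the protonated form dominates, above it the deprotonated form does. At pH = 5.6, the predominant species is H₂PO₄⁻.

H₂PO₄⁻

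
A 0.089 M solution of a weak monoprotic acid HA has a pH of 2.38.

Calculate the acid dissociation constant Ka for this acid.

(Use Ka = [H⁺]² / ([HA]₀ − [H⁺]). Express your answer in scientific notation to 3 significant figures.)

[H⁺] = 10^(−pH) = 10^(−2.38) = 4.169e-03 M. For HA ⇌ H⁺ + A⁻, Ka = [H⁺][A⁻]/[HA] = [H⁺]² / ([HA]₀ − [H⁺]) = (4.169e-03)² / (0.089 − 4.169e-03) = 2.05e-04.

K_a = 2.05e-04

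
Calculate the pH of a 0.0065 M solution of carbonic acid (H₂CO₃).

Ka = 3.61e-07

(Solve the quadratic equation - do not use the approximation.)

x² + Ka×x - Ka×C = 0. Using quadratic formula: [H⁺] = 4.8261e-05

pH = 4.32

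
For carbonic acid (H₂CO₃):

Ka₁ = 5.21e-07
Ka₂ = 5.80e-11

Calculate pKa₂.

pKa₂ = -log(Ka₂) = -log(5.80e-11) = 10.24.

pK_{a2} = 10.24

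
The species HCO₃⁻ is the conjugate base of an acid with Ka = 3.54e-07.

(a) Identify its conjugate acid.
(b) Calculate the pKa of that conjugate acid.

(a) The conjugate acid is formed by adding one H⁺ to HCO₃⁻, giving H₂CO₃. (b) pKa = -log(Ka) = -log(3.54e-07) = 6.45.

Conjugate acid: H₂CO₃; pK_a = 6.45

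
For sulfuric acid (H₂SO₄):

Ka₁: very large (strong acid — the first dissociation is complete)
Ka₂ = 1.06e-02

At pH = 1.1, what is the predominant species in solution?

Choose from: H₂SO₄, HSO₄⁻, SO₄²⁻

The first dissociation is complete, so H₂SO₄ itself is never the predominant species in water; pKa₂ = -log(1.06e-02) = 1.97. For a polyprotic acid the predominant species crosses at each pKa: below pKa_n the protonated form dominates, above it the deprotonated form does. At pH = 1.1, the predominant species is HSO₄⁻.

HSO₄⁻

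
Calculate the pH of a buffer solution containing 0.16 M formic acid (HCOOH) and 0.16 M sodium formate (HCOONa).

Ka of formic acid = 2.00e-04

pKa = -log(2.00e-04) = 3.70. pH = pKa + log([A⁻]/[HA]) = 3.70 + log(0.16/0.16)

pH = 3.70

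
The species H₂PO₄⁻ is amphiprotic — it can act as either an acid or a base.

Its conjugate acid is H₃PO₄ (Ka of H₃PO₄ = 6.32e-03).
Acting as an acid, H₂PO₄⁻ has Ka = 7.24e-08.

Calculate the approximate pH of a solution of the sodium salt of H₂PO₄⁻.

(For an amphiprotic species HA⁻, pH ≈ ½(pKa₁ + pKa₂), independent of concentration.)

pKa₁ = -log(6.32e-03) = 2.20; pKa₂ = -log(7.24e-08) = 7.14. For an amphiprotic species, pH ≈ ½(pKa₁ + pKa₂) = ½(2.20 + 7.14) = 4.67.

pH = 4.67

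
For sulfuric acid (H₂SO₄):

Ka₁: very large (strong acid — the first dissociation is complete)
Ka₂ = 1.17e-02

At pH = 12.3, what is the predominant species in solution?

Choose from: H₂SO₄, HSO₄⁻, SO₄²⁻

The first dissociation is complete, so H₂SO₄ itself is never the predominant species in water; pKa₂ = -log(1.17e-02) = 1.93. For a polyprotic acid the predominant species crosses at each pKa: below pKa_n the protonated form dominates, above it the deprotonated form does. At pH = 12.3, the predominant species is SO₄²⁻.

SO₄²⁻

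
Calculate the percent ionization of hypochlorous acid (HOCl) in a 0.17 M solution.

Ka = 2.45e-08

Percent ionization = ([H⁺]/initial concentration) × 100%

Using Ka equilibrium: x² + Ka×x - Ka×C = 0. Solving: [H⁺] = 6.4525e-05. Percent = (6.4525e-05/0.17) × 100

Percent ionization = 0.038%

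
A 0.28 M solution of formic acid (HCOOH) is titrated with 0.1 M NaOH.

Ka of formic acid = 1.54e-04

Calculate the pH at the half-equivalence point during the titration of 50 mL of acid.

At half-equivalence [HA] = [A⁻], so Henderson-Hasselbalch gives pH = pKa = -log(1.54e-04) = 3.81.

pH = pKa = 3.81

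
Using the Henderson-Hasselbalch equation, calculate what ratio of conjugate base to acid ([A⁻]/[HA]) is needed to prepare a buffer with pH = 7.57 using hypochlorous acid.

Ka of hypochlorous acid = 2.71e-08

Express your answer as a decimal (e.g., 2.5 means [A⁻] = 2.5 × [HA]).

pKa = -log(2.71e-08) = 7.5670. pH = pKa + log([A⁻]/[HA]), so log([A⁻]/[HA]) = pH − pKa = 7.57 − 7.5670 = 0.0030. [A⁻]/[HA] = 10^(0.0030) = 1.01

[A⁻]/[HA] = 1.01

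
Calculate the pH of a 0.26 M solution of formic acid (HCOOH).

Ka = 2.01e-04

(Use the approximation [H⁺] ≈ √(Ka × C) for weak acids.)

[H⁺] = √(Ka × C) = √(2.01e-04 × 0.26) = 7.2291e-03. pH = -log(7.2291e-03)

pH = 2.14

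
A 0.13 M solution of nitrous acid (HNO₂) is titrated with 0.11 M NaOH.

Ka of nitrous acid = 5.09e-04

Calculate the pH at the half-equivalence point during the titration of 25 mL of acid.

At half-equivalence [HA] = [A⁻], so Henderson-Hasselbalch gives pH = pKa = -log(5.09e-04) = 3.29.

pH = pKa = 3.29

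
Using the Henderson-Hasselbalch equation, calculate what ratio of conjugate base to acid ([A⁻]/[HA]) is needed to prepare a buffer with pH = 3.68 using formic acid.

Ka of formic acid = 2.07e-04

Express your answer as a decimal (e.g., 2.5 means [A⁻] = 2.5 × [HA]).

pKa = -log(2.07e-04) = 3.6840. pH = pKa + log([A⁻]/[HA]), so log([A⁻]/[HA]) = pH − pKa = 3.68 − 3.6840 = -0.0040. [A⁻]/[HA] = 10^(-0.0040) = 0.991

[A⁻]/[HA] = 0.991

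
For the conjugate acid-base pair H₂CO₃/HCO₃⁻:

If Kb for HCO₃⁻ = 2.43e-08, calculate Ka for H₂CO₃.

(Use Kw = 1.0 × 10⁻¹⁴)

For a conjugate pair Ka × Kb = Kw, so Ka = Kw/Kb = 1.0 × 10⁻¹⁴ / 2.43e-08 = 4.12e-07.

K_a = 4.12e-07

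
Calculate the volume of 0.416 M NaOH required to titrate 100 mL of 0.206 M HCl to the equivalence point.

At equivalence: moles acid = moles base. moles HCl = 0.206 × 100/1000 = 0.0206 mol. V_base = moles / 0.416 × 1000 = 49.5 mL.

V_{base} = 49.5 mL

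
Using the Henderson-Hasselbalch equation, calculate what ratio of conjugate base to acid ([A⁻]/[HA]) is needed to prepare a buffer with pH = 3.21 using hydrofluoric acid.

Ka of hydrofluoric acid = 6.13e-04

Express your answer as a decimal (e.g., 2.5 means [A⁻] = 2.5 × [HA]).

pKa = -log(6.13e-04) = 3.2125. pH = pKa + log([A⁻]/[HA]), so log([A⁻]/[HA]) = pH − pKa = 3.21 − 3.2125 = -0.0025. [A⁻]/[HA] = 10^(-0.0025) = 0.994

[A⁻]/[HA] = 0.994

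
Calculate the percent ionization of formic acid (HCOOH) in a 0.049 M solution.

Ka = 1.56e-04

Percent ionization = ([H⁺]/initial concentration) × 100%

Using Ka equilibrium: x² + Ka×x - Ka×C = 0. Solving: [H⁺] = 2.6879e-03. Percent = (2.6879e-03/0.049) × 100

Percent ionization = 5.49%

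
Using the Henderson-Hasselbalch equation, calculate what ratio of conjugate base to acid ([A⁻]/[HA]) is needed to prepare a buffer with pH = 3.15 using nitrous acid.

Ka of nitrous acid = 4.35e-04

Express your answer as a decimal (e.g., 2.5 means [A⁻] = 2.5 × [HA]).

pKa = -log(4.35e-04) = 3.3615. pH = pKa + log([A⁻]/[HA]), so log([A⁻]/[HA]) = pH − pKa = 3.15 − 3.3615 = -0.2115. [A⁻]/[HA] = 10^(-0.2115) = 0.614

[A⁻]/[HA] = 0.614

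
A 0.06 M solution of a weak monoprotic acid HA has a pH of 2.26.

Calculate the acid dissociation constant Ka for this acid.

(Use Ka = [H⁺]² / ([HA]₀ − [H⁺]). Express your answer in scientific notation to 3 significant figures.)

[H⁺] = 10^(−pH) = 10^(−2.26) = 5.495e-03 M. For HA ⇌ H⁺ + A⁻, Ka = [H⁺][A⁻]/[HA] = [H⁺]² / ([HA]₀ − [H⁺]) = (5.495e-03)² / (0.06 − 5.495e-03) = 5.54e-04.

K_a = 5.54e-04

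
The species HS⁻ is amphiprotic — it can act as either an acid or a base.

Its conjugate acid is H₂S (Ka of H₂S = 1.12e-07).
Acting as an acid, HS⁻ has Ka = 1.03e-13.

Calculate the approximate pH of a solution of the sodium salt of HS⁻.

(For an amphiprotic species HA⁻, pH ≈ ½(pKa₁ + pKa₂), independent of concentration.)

pKa₁ = -log(1.12e-07) = 6.95; pKa₂ = -log(1.03e-13) = 12.99. For an amphiprotic species, pH ≈ ½(pKa₁ + pKa₂) = ½(6.95 + 12.99) = 9.97.

pH = 9.97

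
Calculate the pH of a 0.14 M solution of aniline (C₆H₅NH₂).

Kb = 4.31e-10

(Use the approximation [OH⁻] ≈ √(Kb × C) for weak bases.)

[OH⁻] = √(Kb × C) = √(4.31e-10 × 0.14) = 7.7679e-06. pOH = 5.11, pH = 14 - pOH

pH = 8.89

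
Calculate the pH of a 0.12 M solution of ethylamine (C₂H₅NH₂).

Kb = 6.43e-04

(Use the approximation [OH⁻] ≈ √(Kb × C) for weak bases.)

[OH⁻] = √(Kb × C) = √(6.43e-04 × 0.12) = 8.7841e-03. pOH = 2.06, pH = 14 - pOH

pH = 11.94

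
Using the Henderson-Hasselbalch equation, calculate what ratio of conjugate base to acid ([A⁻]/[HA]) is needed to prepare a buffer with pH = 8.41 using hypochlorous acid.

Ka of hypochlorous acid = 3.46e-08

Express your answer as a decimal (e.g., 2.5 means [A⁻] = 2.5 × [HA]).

pKa = -log(3.46e-08) = 7.4609. pH = pKa + log([A⁻]/[HA]), so log([A⁻]/[HA]) = pH − pKa = 8.41 − 7.4609 = 0.9491. [A⁻]/[HA] = 10^(0.9491) = 8.89

[A⁻]/[HA] = 8.89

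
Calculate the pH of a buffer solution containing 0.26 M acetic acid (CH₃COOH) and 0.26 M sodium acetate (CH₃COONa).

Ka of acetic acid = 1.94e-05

pKa = -log(1.94e-05) = 4.71. pH = pKa + log([A⁻]/[HA]) = 4.71 + log(0.26/0.26)

pH = 4.71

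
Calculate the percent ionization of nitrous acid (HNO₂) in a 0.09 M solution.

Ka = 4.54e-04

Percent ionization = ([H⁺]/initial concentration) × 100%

Using Ka equilibrium: x² + Ka×x - Ka×C = 0. Solving: [H⁺] = 6.1692e-03. Percent = (6.1692e-03/0.09) × 100

Percent ionization = 6.85%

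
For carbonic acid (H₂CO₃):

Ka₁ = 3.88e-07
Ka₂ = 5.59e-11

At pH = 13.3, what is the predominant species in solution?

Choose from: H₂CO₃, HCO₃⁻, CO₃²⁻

pKa₁ = 6.41, pKa₂ = 10.25. For a polyprotic acid the predominant species crosses at each pKa: below pKa_n the protonated form dominates, above it the deprotonated form does. At pH = 13.3, the predominant species is CO₃²⁻.

CO₃²⁻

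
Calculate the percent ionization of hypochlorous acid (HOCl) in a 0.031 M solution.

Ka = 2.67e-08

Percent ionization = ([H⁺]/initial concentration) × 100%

Using Ka equilibrium: x² + Ka×x - Ka×C = 0. Solving: [H⁺] = 2.8756e-05. Percent = (2.8756e-05/0.031) × 100

Percent ionization = 0.0928%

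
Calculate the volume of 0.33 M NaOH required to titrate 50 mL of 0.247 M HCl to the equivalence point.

At equivalence: moles acid = moles base. moles HCl = 0.247 × 50/1000 = 0.01235 mol. V_base = moles / 0.33 × 1000 = 37.4 mL.

V_{base} = 37.4 mL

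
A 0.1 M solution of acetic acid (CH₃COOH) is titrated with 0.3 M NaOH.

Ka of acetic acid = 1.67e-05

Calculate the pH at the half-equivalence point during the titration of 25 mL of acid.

At half-equivalence [HA] = [A⁻], so Henderson-Hasselbalch gives pH = pKa = -log(1.67e-05) = 4.78.

pH = pKa = 4.78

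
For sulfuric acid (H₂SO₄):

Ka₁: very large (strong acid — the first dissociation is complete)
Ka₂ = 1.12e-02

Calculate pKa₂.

pKa₂ = -log(Ka₂) = -log(1.12e-02) = 1.95.

pK_{a2} = 1.95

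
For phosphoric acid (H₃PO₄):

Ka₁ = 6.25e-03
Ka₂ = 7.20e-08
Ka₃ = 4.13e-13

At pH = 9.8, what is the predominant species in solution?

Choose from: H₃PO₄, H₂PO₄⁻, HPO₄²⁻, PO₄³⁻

pKa₁ = 2.20, pKa₂ = 7.14, pKa₃ = 12.38. For a polyprotic acid the predominant species crosses at each pKa: below pKa_n the protonated form dominates, above it the deprotonated form does. At pH = 9.8, the predominant species is HPO₄²⁻.

HPO₄²⁻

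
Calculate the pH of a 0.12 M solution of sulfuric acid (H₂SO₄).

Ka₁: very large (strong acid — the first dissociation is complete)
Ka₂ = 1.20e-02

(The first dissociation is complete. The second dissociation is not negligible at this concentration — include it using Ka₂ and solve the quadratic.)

First dissociation is complete: [H⁺]₀ = [HSO₄⁻]₀ = C = 0.12 M. Second dissociation HSO₄⁻ ⇌ H⁺ + SO₄²⁻: let x = [SO₄²⁻]. Ka₂ = (C + x)·x / (C − x) = 1.20e-02 → x² + (C + Ka₂)·x − Ka₂·C = 0 → x² + 0.13200·x − 1.440e-03 = 0. x = (−0.13200 + √(0.13200² + 4 × 1.440e-03)) / 2 = 1.0131e-02 M. [H⁺] = C + x = 0.12 + 1.0131e-02 = 1.3013e-01 M. pH = -log(1.3013e-01) = 0.89.

pH = 0.89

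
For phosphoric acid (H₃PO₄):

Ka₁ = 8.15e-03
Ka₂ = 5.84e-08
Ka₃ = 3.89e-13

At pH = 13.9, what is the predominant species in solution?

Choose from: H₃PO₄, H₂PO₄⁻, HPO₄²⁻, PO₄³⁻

pKa₁ = 2.09, pKa₂ = 7.23, pKa₃ = 12.41. For a polyprotic acid the predominant species crosses at each pKa: below pKa_n the protonated form dominates, above it the deprotonated form does. At pH = 13.9, the predominant species is PO₄³⁻.

PO₄³⁻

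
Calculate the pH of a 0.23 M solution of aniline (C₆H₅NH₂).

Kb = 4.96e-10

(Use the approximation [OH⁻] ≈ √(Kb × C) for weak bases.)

[OH⁻] = √(Kb × C) = √(4.96e-10 × 0.23) = 1.0681e-05. pOH = 4.97, pH = 14 - pOH

pH = 9.03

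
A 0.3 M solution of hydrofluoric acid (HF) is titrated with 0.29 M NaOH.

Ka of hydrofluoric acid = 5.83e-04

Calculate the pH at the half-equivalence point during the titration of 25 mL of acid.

At half-equivalence [HA] = [A⁻], so Henderson-Hasselbalch gives pH = pKa = -log(5.83e-04) = 3.23.

pH = pKa = 3.23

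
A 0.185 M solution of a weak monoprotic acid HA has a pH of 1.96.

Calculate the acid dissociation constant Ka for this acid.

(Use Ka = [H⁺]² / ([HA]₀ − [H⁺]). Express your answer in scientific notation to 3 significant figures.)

[H⁺] = 10^(−pH) = 10^(−1.96) = 1.096e-02 M. For HA ⇌ H⁺ + A⁻, Ka = [H⁺][A⁻]/[HA] = [H⁺]² / ([HA]₀ − [H⁺]) = (1.096e-02)² / (0.185 − 1.096e-02) = 6.91e-04.

K_a = 6.91e-04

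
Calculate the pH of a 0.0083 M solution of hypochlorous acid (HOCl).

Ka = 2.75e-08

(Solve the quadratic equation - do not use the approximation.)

x² + Ka×x - Ka×C = 0. Using quadratic formula: [H⁺] = 1.5094e-05

pH = 4.82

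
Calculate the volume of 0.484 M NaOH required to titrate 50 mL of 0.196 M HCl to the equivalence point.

At equivalence: moles acid = moles base. moles HCl = 0.196 × 50/1000 = 0.0098 mol. V_base = moles / 0.484 × 1000 = 20.2 mL.

V_{base} = 20.2 mL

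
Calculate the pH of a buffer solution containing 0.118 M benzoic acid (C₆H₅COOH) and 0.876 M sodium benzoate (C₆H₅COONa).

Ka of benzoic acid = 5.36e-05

pKa = -log(5.36e-05) = 4.27. pH = pKa + log([A⁻]/[HA]) = 4.27 + log(0.876/0.118)

pH = 5.14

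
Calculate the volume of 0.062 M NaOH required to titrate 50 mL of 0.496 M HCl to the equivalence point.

At equivalence: moles acid = moles base. moles HCl = 0.496 × 50/1000 = 0.0248 mol. V_base = moles / 0.062 × 1000 = 400.0 mL.

V_{base} = 400.0 mL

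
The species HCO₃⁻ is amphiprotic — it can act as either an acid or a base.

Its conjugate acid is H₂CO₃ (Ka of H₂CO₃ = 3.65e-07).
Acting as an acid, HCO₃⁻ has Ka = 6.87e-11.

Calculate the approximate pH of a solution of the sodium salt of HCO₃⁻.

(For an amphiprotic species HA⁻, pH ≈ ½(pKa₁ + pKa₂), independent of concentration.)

pKa₁ = -log(3.65e-07) = 6.44; pKa₂ = -log(6.87e-11) = 10.16. For an amphiprotic species, pH ≈ ½(pKa₁ + pKa₂) = ½(6.44 + 10.16) = 8.30.

pH = 8.30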